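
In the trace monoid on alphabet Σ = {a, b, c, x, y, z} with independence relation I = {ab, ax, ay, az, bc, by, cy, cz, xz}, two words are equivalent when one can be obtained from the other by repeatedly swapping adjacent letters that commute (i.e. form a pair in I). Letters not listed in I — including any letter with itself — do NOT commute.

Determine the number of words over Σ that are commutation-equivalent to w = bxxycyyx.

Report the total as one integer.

4

drop 0:b onto floor
drop 1:x onto {0:b}
drop 2:x onto {1:x}
drop 3:y onto {2:x}
drop 4:c onto {2:x}
drop 5:y onto {3:y}
drop 6:y onto {5:y}
drop 7:x onto {4:c, 6:y}
ground layer = {0:b}
drop-orders for the pieces not yet dropped (sum over which currently-grounded one goes next):
  1 to go: {7} 1
  2 to go: {4,7} 1  {6,7} 1
  3 to go: {4,6,7} 2  {5,6,7} 1
  4 to go: {3,5,6,7} 1  {4,5,6,7} 3
  5 to go: {3,4,5,6,7} 4
  6 to go: {2,3,4,5,6,7} 4
  if 0:b drops first: 4 orders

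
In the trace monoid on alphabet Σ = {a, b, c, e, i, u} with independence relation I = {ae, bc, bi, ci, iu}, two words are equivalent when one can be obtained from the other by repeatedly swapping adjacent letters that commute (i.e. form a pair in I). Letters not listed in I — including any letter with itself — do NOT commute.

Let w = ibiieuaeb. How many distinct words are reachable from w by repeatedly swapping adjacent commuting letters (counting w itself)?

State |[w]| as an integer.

8

piece 0:i — minimal
piece 1:b — minimal
piece 2:i rests on {0:i}
piece 3:i rests on {2:i}
piece 4:e rests on {1:b, 3:i}
piece 5:u rests on {4:e}
piece 6:a rests on {5:u}
piece 7:e rests on {5:u}
piece 8:b rests on {6:a, 7:e}
minimal pieces: {0:i, 1:b}
ways to finish when only these pieces remain (= sum over removing one remaining piece with nothing left below it):
  1 left: {8}→1
  2 left: {6,8}→1  {7,8}→1
  3 left: {6,7,8}→2
  4 left: {5,6,7,8}→2
  5 left: {4,5,6,7,8}→2
  6 left: {1,4,5,6,7,8}→2  {3,4,5,6,7,8}→2
  7 left: {1,3,4,5,6,7,8}→4  {2,3,4,5,6,7,8}→2
  placing 0:i first → 6 extensions
  placing 1:b first → 2 extensions
total linear extensions = 8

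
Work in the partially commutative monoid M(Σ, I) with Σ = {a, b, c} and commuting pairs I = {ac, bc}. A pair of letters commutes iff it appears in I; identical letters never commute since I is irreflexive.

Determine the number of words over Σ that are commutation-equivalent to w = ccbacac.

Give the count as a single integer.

35

drop 0:c onto floor
drop 1:c onto {0:c}
drop 2:b onto floor
drop 3:a onto {2:b}
drop 4:c onto {1:c}
drop 5:a onto {3:a}
drop 6:c onto {4:c}
ground layer = {0:c, 2:b}
drop-orders for the pieces not yet dropped (sum over which currently-grounded one goes next):
  1 to go: {5} 1  {6} 1
  2 to go: {3,5} 1  {4,6} 1  {5,6} 2
  3 to go: {1,4,6} 1  {2,3,5} 1  {3,5,6} 3  {4,5,6} 3
  4 to go: {0,1,4,6} 1  {1,4,5,6} 4  {2,3,5,6} 4  {3,4,5,6} 6
  5 to go: {0,1,4,5,6} 5  {1,3,4,5,6} 10  {2,3,4,5,6} 10
  if 0:c drops first: 20 orders
  if 2:b drops first: 15 orders
heap linearizations: 35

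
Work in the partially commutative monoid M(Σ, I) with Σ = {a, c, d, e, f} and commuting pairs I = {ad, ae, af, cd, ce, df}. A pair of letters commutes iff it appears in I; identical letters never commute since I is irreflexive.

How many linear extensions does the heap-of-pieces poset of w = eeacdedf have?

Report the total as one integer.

#0=e has no predecessor
#1=e depends on [0:e]
#2=a has no predecessor
#3=c depends on [2:a]
#4=d depends on [1:e]
#5=e depends on [4:d]
#6=d depends on [5:e]
#7=f depends on [3:c, 5:e]
sources: [0:e, 2:a]
N(rest) = Σ N(rest − s) over sources s of rest; N(one piece) = 1:
  size 1 → [6]=1  [7]=1
  size 2 → [3,7]=1  [6,7]=2
  size 3 → [2,3,7]=1  [3,6,7]=3  [5,6,7]=2
  size 4 → [2,3,6,7]=4  [3,5,6,7]=5  [4,5,6,7]=2
  size 5 → [1,4,5,6,7]=2  [2,3,5,6,7]=9  [3,4,5,6,7]=7
  size 6 → [0,1,4,5,6,7]=2  [1,3,4,5,6,7]=9  [2,3,4,5,6,7]=16
  first=0(e) contributes 25
  first=2(a) contributes 11
|[w]| = 36

36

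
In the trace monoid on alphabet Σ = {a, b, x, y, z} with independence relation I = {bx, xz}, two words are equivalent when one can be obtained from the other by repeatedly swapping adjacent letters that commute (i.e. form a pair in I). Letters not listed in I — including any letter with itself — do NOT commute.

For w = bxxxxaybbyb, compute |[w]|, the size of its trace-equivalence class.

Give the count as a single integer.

5

piece 0:b — minimal
piece 1:x — minimal
piece 2:x rests on {1:x}
piece 3:x rests on {2:x}
piece 4:x rests on {3:x}
piece 5:a rests on {0:b, 4:x}
piece 6:y rests on {5:a}
piece 7:b rests on {6:y}
piece 8:b rests on {7:b}
piece 9:y rests on {8:b}
piece 10:b rests on {9:y}
minimal pieces: {0:b, 1:x}
ways to finish when only these pieces remain (= sum over removing one remaining piece with nothing left below it):
  1 left: {10}→1
  2 left: {9,10}→1
  3 left: {8,9,10}→1
  4 left: {7,8,9,10}→1
  5 left: {6,7,8,9,10}→1
  6 left: {5,6,7,8,9,10}→1
  7 left: {0,5,6,7,8,9,10}→1  {4,5,6,7,8,9,10}→1
  8 left: {0,4,5,6,7,8,9,10}→2  {3,4,5,6,7,8,9,10}→1
  9 left: {0,3,4,5,6,7,8,9,10}→3  {2,3,4,5,6,7,8,9,10}→1
  placing 0:b first → 1 extensions
  placing 1:x first → 4 extensions
total linear extensions = 5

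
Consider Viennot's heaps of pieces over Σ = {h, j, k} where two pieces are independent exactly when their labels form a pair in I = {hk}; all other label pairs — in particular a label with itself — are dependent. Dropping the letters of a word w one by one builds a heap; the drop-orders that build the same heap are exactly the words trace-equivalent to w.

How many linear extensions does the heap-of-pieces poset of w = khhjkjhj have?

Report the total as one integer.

piece 0:k — minimal
piece 1:h — minimal
piece 2:h rests on {1:h}
piece 3:j rests on {0:k, 2:h}
piece 4:k rests on {3:j}
piece 5:j rests on {4:k}
piece 6:h rests on {5:j}
piece 7:j rests on {6:h}
minimal pieces: {0:k, 1:h}
ways to finish when only these pieces remain (= sum over removing one remaining piece with nothing left below it):
  1 left: {7}→1
  2 left: {6,7}→1
  3 left: {5,6,7}→1
  4 left: {4,5,6,7}→1
  5 left: {3,4,5,6,7}→1
  6 left: {0,3,4,5,6,7}→1  {2,3,4,5,6,7}→1
  placing 0:k first → 1 extensions
  placing 1:h first → 2 extensions
total linear extensions = 3

3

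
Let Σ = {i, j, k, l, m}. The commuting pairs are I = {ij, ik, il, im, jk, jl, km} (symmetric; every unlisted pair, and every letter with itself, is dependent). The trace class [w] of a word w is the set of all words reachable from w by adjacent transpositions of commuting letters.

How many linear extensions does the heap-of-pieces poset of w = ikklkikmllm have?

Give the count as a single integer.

165

piece 0:i — minimal
piece 1:k — minimal
piece 2:k rests on {1:k}
piece 3:l rests on {2:k}
piece 4:k rests on {3:l}
piece 5:i rests on {0:i}
piece 6:k rests on {4:k}
piece 7:m rests on {3:l}
piece 8:l rests on {6:k, 7:m}
piece 9:l rests on {8:l}
piece 10:m rests on {9:l}
minimal pieces: {0:i, 1:k}
ways to finish when only these pieces remain (= sum over removing one remaining piece with nothing left below it):
  1 left: {5}→1  {10}→1
  2 left: {0,5}→1  {5,10}→2  {9,10}→1
  3 left: {0,5,10}→3  {5,9,10}→3  {8,9,10}→1
  4 left: {0,5,9,10}→6  {5,8,9,10}→4  {6,8,9,10}→1  {7,8,9,10}→1
  5 left: {0,5,8,9,10}→10  {4,6,8,9,10}→1  {5,6,8,9,10}→5  {5,7,8,9,10}→5  {6,7,8,9,10}→2
  6 left: {0,5,6,8,9,10}→15  {0,5,7,8,9,10}→15  {4,5,6,8,9,10}→6  {4,6,7,8,9,10}→3  {5,6,7,8,9,10}→12
  7 left: {0,4,5,6,8,9,10}→21  {0,5,6,7,8,9,10}→42  {3,4,6,7,8,9,10}→3  {4,5,6,7,8,9,10}→21
  8 left: {0,4,5,6,7,8,9,10}→84  {2,3,4,6,7,8,9,10}→3  {3,4,5,6,7,8,9,10}→24
  9 left: {0,3,4,5,6,7,8,9,10}→108  {1,2,3,4,6,7,8,9,10}→3  {2,3,4,5,6,7,8,9,10}→27
  placing 0:i first → 30 extensions
  placing 1:k first → 135 extensions
total linear extensions = 165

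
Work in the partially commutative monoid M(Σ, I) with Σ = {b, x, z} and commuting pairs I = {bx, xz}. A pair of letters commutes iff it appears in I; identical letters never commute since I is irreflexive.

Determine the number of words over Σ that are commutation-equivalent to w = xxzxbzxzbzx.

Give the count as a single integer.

piece 0:x — minimal
piece 1:x rests on {0:x}
piece 2:z — minimal
piece 3:x rests on {1:x}
piece 4:b rests on {2:z}
piece 5:z rests on {4:b}
piece 6:x rests on {3:x}
piece 7:z rests on {5:z}
piece 8:b rests on {7:z}
piece 9:z rests on {8:b}
piece 10:x rests on {6:x}
minimal pieces: {0:x, 2:z}
ways to finish when only these pieces remain (= sum over removing one remaining piece with nothing left below it):
  1 left: {9}→1  {10}→1
  2 left: {6,10}→1  {8,9}→1  {9,10}→2
  3 left: {3,6,10}→1  {6,9,10}→3  {7,8,9}→1  {8,9,10}→3
  4 left: {1,3,6,10}→1  {3,6,9,10}→4  {5,7,8,9}→1  {6,8,9,10}→6  {7,8,9,10}→4
  5 left: {0,1,3,6,10}→1  {1,3,6,9,10}→5  {3,6,8,9,10}→10  {4,5,7,8,9}→1  {5,7,8,9,10}→5  {6,7,8,9,10}→10
  6 left: {0,1,3,6,9,10}→6  {1,3,6,8,9,10}→15  {2,4,5,7,8,9}→1  {3,6,7,8,9,10}→20  {4,5,7,8,9,10}→6  {5,6,7,8,9,10}→15
  7 left: {0,1,3,6,8,9,10}→21  {1,3,6,7,8,9,10}→35  {2,4,5,7,8,9,10}→7  {3,5,6,7,8,9,10}→35  {4,5,6,7,8,9,10}→21
  8 left: {0,1,3,6,7,8,9,10}→56  {1,3,5,6,7,8,9,10}→70  {2,4,5,6,7,8,9,10}→28  {3,4,5,6,7,8,9,10}→56
  9 left: {0,1,3,5,6,7,8,9,10}→126  {1,3,4,5,6,7,8,9,10}→126  {2,3,4,5,6,7,8,9,10}→84
  placing 0:x first → 210 extensions
  placing 2:z first → 252 extensions
total linear extensions = 462

462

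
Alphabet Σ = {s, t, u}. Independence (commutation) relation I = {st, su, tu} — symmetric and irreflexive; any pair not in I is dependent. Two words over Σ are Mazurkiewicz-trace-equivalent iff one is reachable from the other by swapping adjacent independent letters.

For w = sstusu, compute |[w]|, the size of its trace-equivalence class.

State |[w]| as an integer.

drop 0:s onto floor
drop 1:s onto {0:s}
drop 2:t onto floor
drop 3:u onto floor
drop 4:s onto {1:s}
drop 5:u onto {3:u}
ground layer = {0:s, 2:t, 3:u}
drop-orders for the pieces not yet dropped (sum over which currently-grounded one goes next):
  1 to go: {2} 1  {4} 1  {5} 1
  2 to go: {1,4} 1  {2,4} 2  {2,5} 2  {3,5} 1  {4,5} 2
  3 to go: {0,1,4} 1  {1,2,4} 3  {1,4,5} 3  {2,3,5} 3  {2,4,5} 6  {3,4,5} 3
  4 to go: {0,1,2,4} 4  {0,1,4,5} 4  {1,2,4,5} 12  {1,3,4,5} 6  {2,3,4,5} 12
  if 0:s drops first: 30 orders
  if 2:t drops first: 10 orders
  if 3:u drops first: 20 orders
heap linearizations: 60

60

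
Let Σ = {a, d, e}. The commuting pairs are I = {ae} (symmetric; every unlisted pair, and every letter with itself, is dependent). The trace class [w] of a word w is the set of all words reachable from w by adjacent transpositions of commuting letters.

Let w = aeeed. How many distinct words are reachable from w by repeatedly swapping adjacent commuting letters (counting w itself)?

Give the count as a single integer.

drop 0:a onto floor
drop 1:e onto floor
drop 2:e onto {1:e}
drop 3:e onto {2:e}
drop 4:d onto {0:a, 3:e}
ground layer = {0:a, 1:e}
drop-orders for the pieces not yet dropped (sum over which currently-grounded one goes next):
  1 to go: {4} 1
  2 to go: {0,4} 1  {3,4} 1
  3 to go: {0,3,4} 2  {2,3,4} 1
  if 0:a drops first: 1 orders
  if 1:e drops first: 3 orders
heap linearizations: 4

4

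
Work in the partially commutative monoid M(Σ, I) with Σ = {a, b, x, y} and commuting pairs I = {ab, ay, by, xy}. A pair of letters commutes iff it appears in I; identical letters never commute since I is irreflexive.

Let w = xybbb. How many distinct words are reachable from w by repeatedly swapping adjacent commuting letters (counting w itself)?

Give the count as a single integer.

5

#0=x has no predecessor
#1=y has no predecessor
#2=b depends on [0:x]
#3=b depends on [2:b]
#4=b depends on [3:b]
sources: [0:x, 1:y]
N(rest) = Σ N(rest − s) over sources s of rest; N(one piece) = 1:
  size 1 → [1]=1  [4]=1
  size 2 → [1,4]=2  [3,4]=1
  size 3 → [1,3,4]=3  [2,3,4]=1
  first=0(x) contributes 4
  first=1(y) contributes 1
|[w]| = 5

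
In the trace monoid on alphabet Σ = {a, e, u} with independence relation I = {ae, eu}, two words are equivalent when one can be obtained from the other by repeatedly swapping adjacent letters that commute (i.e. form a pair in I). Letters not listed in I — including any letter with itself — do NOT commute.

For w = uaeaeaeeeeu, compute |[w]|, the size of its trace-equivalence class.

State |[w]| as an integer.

0(u) covers ∅
1(a) covers 0:u
2(e) covers ∅
3(a) covers 1:a
4(e) covers 2:e
5(a) covers 3:a
6(e) covers 4:e
7(e) covers 6:e
8(e) covers 7:e
9(e) covers 8:e
10(u) covers 5:a
floor of heap: 0:u, 2:e
completions by unplaced set U, small U first (add the entries for U minus each lowest piece of U):
  |U|=1: {9}:1  {10}:1
  |U|=2: {5,10}:1  {8,9}:1  {9,10}:2
  |U|=3: {3,5,10}:1  {5,9,10}:3  {7,8,9}:1  {8,9,10}:3
  |U|=4: {1,3,5,10}:1  {3,5,9,10}:4  {5,8,9,10}:6  {6,7,8,9}:1  {7,8,9,10}:4
  |U|=5: {0,1,3,5,10}:1  {1,3,5,9,10}:5  {3,5,8,9,10}:10  {4,6,7,8,9}:1  {5,7,8,9,10}:10  {6,7,8,9,10}:5
  |U|=6: {0,1,3,5,9,10}:6  {1,3,5,8,9,10}:15  {2,4,6,7,8,9}:1  {3,5,7,8,9,10}:20  {4,6,7,8,9,10}:6  {5,6,7,8,9,10}:15
  |U|=7: {0,1,3,5,8,9,10}:21  {1,3,5,7,8,9,10}:35  {2,4,6,7,8,9,10}:7  {3,5,6,7,8,9,10}:35  {4,5,6,7,8,9,10}:21
  |U|=8: {0,1,3,5,7,8,9,10}:56  {1,3,5,6,7,8,9,10}:70  {2,4,5,6,7,8,9,10}:28  {3,4,5,6,7,8,9,10}:56
  |U|=9: {0,1,3,5,6,7,8,9,10}:126  {1,3,4,5,6,7,8,9,10}:126  {2,3,4,5,6,7,8,9,10}:84
  start at 0(u): 210
  start at 2(e): 252
sum over floor = 462

462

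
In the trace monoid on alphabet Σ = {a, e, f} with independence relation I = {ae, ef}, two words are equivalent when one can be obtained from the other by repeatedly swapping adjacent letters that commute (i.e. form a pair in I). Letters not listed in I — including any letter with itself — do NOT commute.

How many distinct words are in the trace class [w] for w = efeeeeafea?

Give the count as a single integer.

210

drop 0:e onto floor
drop 1:f onto floor
drop 2:e onto {0:e}
drop 3:e onto {2:e}
drop 4:e onto {3:e}
drop 5:e onto {4:e}
drop 6:a onto {1:f}
drop 7:f onto {6:a}
drop 8:e onto {5:e}
drop 9:a onto {7:f}
ground layer = {0:e, 1:f}
drop-orders for the pieces not yet dropped (sum over which currently-grounded one goes next):
  1 to go: {8} 1  {9} 1
  2 to go: {5,8} 1  {7,9} 1  {8,9} 2
  3 to go: {4,5,8} 1  {5,8,9} 3  {6,7,9} 1  {7,8,9} 3
  4 to go: {1,6,7,9} 1  {3,4,5,8} 1  {4,5,8,9} 4  {5,7,8,9} 6  {6,7,8,9} 4
  5 to go: {1,6,7,8,9} 5  {2,3,4,5,8} 1  {3,4,5,8,9} 5  {4,5,7,8,9} 10  {5,6,7,8,9} 10
  6 to go: {0,2,3,4,5,8} 1  {1,5,6,7,8,9} 15  {2,3,4,5,8,9} 6  {3,4,5,7,8,9} 15  {4,5,6,7,8,9} 20
  7 to go: {0,2,3,4,5,8,9} 7  {1,4,5,6,7,8,9} 35  {2,3,4,5,7,8,9} 21  {3,4,5,6,7,8,9} 35
  8 to go: {0,2,3,4,5,7,8,9} 28  {1,3,4,5,6,7,8,9} 70  {2,3,4,5,6,7,8,9} 56
  if 0:e drops first: 126 orders
  if 1:f drops first: 84 orders
heap linearizations: 210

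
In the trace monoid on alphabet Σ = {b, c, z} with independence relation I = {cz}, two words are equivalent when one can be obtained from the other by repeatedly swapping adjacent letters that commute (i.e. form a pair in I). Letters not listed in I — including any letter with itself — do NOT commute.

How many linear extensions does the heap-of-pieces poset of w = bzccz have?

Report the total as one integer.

6

0(b) covers ∅
1(z) covers 0:b
2(c) covers 0:b
3(c) covers 2:c
4(z) covers 1:z
floor of heap: 0:b
completions by unplaced set U, small U first (add the entries for U minus each lowest piece of U):
  |U|=1: {3}:1  {4}:1
  |U|=2: {1,4}:1  {2,3}:1  {3,4}:2
  |U|=3: {1,3,4}:3  {2,3,4}:3
  start at 0(b): 6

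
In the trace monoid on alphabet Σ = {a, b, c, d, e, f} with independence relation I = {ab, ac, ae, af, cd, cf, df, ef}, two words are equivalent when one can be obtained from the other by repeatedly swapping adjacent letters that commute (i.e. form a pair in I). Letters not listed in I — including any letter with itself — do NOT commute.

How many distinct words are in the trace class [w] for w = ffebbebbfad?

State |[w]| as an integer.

57

piece 0:f — minimal
piece 1:f rests on {0:f}
piece 2:e — minimal
piece 3:b rests on {1:f, 2:e}
piece 4:b rests on {3:b}
piece 5:e rests on {4:b}
piece 6:b rests on {5:e}
piece 7:b rests on {6:b}
piece 8:f rests on {7:b}
piece 9:a — minimal
piece 10:d rests on {7:b, 9:a}
minimal pieces: {0:f, 2:e, 9:a}
ways to finish when only these pieces remain (= sum over removing one remaining piece with nothing left below it):
  1 left: {8}→1  {10}→1
  2 left: {8,10}→2  {9,10}→1
  3 left: {7,8,10}→2  {8,9,10}→3
  4 left: {6,7,8,10}→2  {7,8,9,10}→5
  5 left: {5,6,7,8,10}→2  {6,7,8,9,10}→7
  6 left: {4,5,6,7,8,10}→2  {5,6,7,8,9,10}→9
  7 left: {3,4,5,6,7,8,10}→2  {4,5,6,7,8,9,10}→11
  8 left: {1,3,4,5,6,7,8,10}→2  {2,3,4,5,6,7,8,10}→2  {3,4,5,6,7,8,9,10}→13
  9 left: {0,1,3,4,5,6,7,8,10}→2  {1,2,3,4,5,6,7,8,10}→4  {1,3,4,5,6,7,8,9,10}→15  {2,3,4,5,6,7,8,9,10}→15
  placing 0:f first → 34 extensions
  placing 2:e first → 17 extensions
  placing 9:a first → 6 extensions
total linear extensions = 57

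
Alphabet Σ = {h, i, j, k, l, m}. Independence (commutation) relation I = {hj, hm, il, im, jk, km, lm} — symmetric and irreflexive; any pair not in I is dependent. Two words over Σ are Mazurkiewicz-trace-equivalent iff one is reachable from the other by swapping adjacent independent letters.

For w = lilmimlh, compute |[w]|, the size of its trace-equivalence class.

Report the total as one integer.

piece 0:l — minimal
piece 1:i — minimal
piece 2:l rests on {0:l}
piece 3:m — minimal
piece 4:i rests on {1:i}
piece 5:m rests on {3:m}
piece 6:l rests on {2:l}
piece 7:h rests on {4:i, 6:l}
minimal pieces: {0:l, 1:i, 3:m}
ways to finish when only these pieces remain (= sum over removing one remaining piece with nothing left below it):
  1 left: {5}→1  {7}→1
  2 left: {3,5}→1  {4,7}→1  {5,7}→2  {6,7}→1
  3 left: {1,4,7}→1  {2,6,7}→1  {3,5,7}→3  {4,5,7}→3  {4,6,7}→2  {5,6,7}→3
  4 left: {0,2,6,7}→1  {1,4,5,7}→4  {1,4,6,7}→3  {2,4,6,7}→3  {2,5,6,7}→4  {3,4,5,7}→6  {3,5,6,7}→6  {4,5,6,7}→8
  5 left: {0,2,4,6,7}→4  {0,2,5,6,7}→5  {1,2,4,6,7}→6  {1,3,4,5,7}→10  {1,4,5,6,7}→15  {2,3,5,6,7}→10  {2,4,5,6,7}→15  {3,4,5,6,7}→20
  6 left: {0,1,2,4,6,7}→10  {0,2,3,5,6,7}→15  {0,2,4,5,6,7}→24  {1,2,4,5,6,7}→36  {1,3,4,5,6,7}→45  {2,3,4,5,6,7}→45
  placing 0:l first → 126 extensions
  placing 1:i first → 84 extensions
  placing 3:m first → 70 extensions
total linear extensions = 280

280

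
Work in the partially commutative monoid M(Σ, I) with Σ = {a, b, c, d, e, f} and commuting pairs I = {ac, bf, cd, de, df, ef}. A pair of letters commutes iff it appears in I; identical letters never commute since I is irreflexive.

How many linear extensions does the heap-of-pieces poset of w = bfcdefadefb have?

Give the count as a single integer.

#0=b has no predecessor
#1=f has no predecessor
#2=c depends on [0:b, 1:f]
#3=d depends on [0:b]
#4=e depends on [2:c]
#5=f depends on [2:c]
#6=a depends on [3:d, 4:e, 5:f]
#7=d depends on [6:a]
#8=e depends on [6:a]
#9=f depends on [6:a]
#10=b depends on [7:d, 8:e]
sources: [0:b, 1:f]
N(rest) = Σ N(rest − s) over sources s of rest; N(one piece) = 1:
  size 1 → [9]=1  [10]=1
  size 2 → [7,10]=1  [8,10]=1  [9,10]=2
  size 3 → [7,8,10]=2  [7,9,10]=3  [8,9,10]=3
  size 4 → [7,8,9,10]=8
  size 5 → [6,7,8,9,10]=8
  size 6 → [3,6,7,8,9,10]=8  [4,6,7,8,9,10]=8  [5,6,7,8,9,10]=8
  size 7 → [3,4,6,7,8,9,10]=16  [3,5,6,7,8,9,10]=16  [4,5,6,7,8,9,10]=16
  size 8 → [2,4,5,6,7,8,9,10]=16  [3,4,5,6,7,8,9,10]=48
  size 9 → [1,2,4,5,6,7,8,9,10]=16  [2,3,4,5,6,7,8,9,10]=64
  first=0(b) contributes 80
  first=1(f) contributes 64
|[w]| = 144

144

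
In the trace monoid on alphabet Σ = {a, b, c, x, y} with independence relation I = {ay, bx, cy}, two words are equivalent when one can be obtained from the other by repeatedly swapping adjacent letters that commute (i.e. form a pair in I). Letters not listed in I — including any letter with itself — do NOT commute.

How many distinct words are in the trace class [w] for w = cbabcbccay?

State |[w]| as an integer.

piece 0:c — minimal
piece 1:b rests on {0:c}
piece 2:a rests on {1:b}
piece 3:b rests on {2:a}
piece 4:c rests on {3:b}
piece 5:b rests on {4:c}
piece 6:c rests on {5:b}
piece 7:c rests on {6:c}
piece 8:a rests on {7:c}
piece 9:y rests on {5:b}
minimal pieces: {0:c}
ways to finish when only these pieces remain (= sum over removing one remaining piece with nothing left below it):
  1 left: {8}→1  {9}→1
  2 left: {7,8}→1  {8,9}→2
  3 left: {6,7,8}→1  {7,8,9}→3
  4 left: {6,7,8,9}→4
  5 left: {5,6,7,8,9}→4
  6 left: {4,5,6,7,8,9}→4
  7 left: {3,4,5,6,7,8,9}→4
  8 left: {2,3,4,5,6,7,8,9}→4
  placing 0:c first → 4 extensions

4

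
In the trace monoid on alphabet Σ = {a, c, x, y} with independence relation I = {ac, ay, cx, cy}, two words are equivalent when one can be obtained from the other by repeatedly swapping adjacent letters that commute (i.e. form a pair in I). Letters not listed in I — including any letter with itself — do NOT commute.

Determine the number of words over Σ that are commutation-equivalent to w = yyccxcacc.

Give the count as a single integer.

126

#0=y has no predecessor
#1=y depends on [0:y]
#2=c has no predecessor
#3=c depends on [2:c]
#4=x depends on [1:y]
#5=c depends on [3:c]
#6=a depends on [4:x]
#7=c depends on [5:c]
#8=c depends on [7:c]
sources: [0:y, 2:c]
N(rest) = Σ N(rest − s) over sources s of rest; N(one piece) = 1:
  size 1 → [6]=1  [8]=1
  size 2 → [4,6]=1  [6,8]=2  [7,8]=1
  size 3 → [1,4,6]=1  [4,6,8]=3  [5,7,8]=1  [6,7,8]=3
  size 4 → [0,1,4,6]=1  [1,4,6,8]=4  [3,5,7,8]=1  [4,6,7,8]=6  [5,6,7,8]=4
  size 5 → [0,1,4,6,8]=5  [1,4,6,7,8]=10  [2,3,5,7,8]=1  [3,5,6,7,8]=5  [4,5,6,7,8]=10
  size 6 → [0,1,4,6,7,8]=15  [1,4,5,6,7,8]=20  [2,3,5,6,7,8]=6  [3,4,5,6,7,8]=15
  size 7 → [0,1,4,5,6,7,8]=35  [1,3,4,5,6,7,8]=35  [2,3,4,5,6,7,8]=21
  first=0(y) contributes 56
  first=2(c) contributes 70
|[w]| = 126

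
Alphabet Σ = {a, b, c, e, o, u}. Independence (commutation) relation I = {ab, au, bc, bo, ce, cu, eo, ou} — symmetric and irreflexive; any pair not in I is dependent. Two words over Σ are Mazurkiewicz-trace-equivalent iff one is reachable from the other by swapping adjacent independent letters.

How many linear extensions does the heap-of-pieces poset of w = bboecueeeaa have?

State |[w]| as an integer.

0(b) covers ∅
1(b) covers 0:b
2(o) covers ∅
3(e) covers 1:b
4(c) covers 2:o
5(u) covers 3:e
6(e) covers 5:u
7(e) covers 6:e
8(e) covers 7:e
9(a) covers 4:c, 8:e
10(a) covers 9:a
floor of heap: 0:b, 2:o
completions by unplaced set U, small U first (add the entries for U minus each lowest piece of U):
  |U|=1: {10}:1
  |U|=2: {9,10}:1
  |U|=3: {4,9,10}:1  {8,9,10}:1
  |U|=4: {2,4,9,10}:1  {4,8,9,10}:2  {7,8,9,10}:1
  |U|=5: {2,4,8,9,10}:3  {4,7,8,9,10}:3  {6,7,8,9,10}:1
  |U|=6: {2,4,7,8,9,10}:6  {4,6,7,8,9,10}:4  {5,6,7,8,9,10}:1
  |U|=7: {2,4,6,7,8,9,10}:10  {3,5,6,7,8,9,10}:1  {4,5,6,7,8,9,10}:5
  |U|=8: {1,3,5,6,7,8,9,10}:1  {2,4,5,6,7,8,9,10}:15  {3,4,5,6,7,8,9,10}:6
  |U|=9: {0,1,3,5,6,7,8,9,10}:1  {1,3,4,5,6,7,8,9,10}:7  {2,3,4,5,6,7,8,9,10}:21
  start at 0(b): 28
  start at 2(o): 8
sum over floor = 36

36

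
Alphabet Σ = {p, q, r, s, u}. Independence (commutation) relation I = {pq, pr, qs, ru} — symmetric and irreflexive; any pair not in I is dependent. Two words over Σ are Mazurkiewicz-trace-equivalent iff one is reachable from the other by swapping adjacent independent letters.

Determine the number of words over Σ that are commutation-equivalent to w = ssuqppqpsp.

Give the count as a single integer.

0(s) covers ∅
1(s) covers 0:s
2(u) covers 1:s
3(q) covers 2:u
4(p) covers 2:u
5(p) covers 4:p
6(q) covers 3:q
7(p) covers 5:p
8(s) covers 7:p
9(p) covers 8:s
floor of heap: 0:s
completions by unplaced set U, small U first (add the entries for U minus each lowest piece of U):
  |U|=1: {6}:1  {9}:1
  |U|=2: {3,6}:1  {6,9}:2  {8,9}:1
  |U|=3: {3,6,9}:3  {6,8,9}:3  {7,8,9}:1
  |U|=4: {3,6,8,9}:6  {5,7,8,9}:1  {6,7,8,9}:4
  |U|=5: {3,6,7,8,9}:10  {4,5,7,8,9}:1  {5,6,7,8,9}:5
  |U|=6: {3,5,6,7,8,9}:15  {4,5,6,7,8,9}:6
  |U|=7: {3,4,5,6,7,8,9}:21
  |U|=8: {2,3,4,5,6,7,8,9}:21
  start at 0(s): 21

21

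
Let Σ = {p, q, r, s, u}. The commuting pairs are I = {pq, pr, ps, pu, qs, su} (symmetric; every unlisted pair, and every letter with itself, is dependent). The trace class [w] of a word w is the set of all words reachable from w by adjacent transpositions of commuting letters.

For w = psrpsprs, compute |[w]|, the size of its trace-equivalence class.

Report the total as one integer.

#0=p has no predecessor
#1=s has no predecessor
#2=r depends on [1:s]
#3=p depends on [0:p]
#4=s depends on [2:r]
#5=p depends on [3:p]
#6=r depends on [4:s]
#7=s depends on [6:r]
sources: [0:p, 1:s]
N(rest) = Σ N(rest − s) over sources s of rest; N(one piece) = 1:
  size 1 → [5]=1  [7]=1
  size 2 → [3,5]=1  [5,7]=2  [6,7]=1
  size 3 → [0,3,5]=1  [3,5,7]=3  [4,6,7]=1  [5,6,7]=3
  size 4 → [0,3,5,7]=4  [2,4,6,7]=1  [3,5,6,7]=6  [4,5,6,7]=4
  size 5 → [0,3,5,6,7]=10  [1,2,4,6,7]=1  [2,4,5,6,7]=5  [3,4,5,6,7]=10
  size 6 → [0,3,4,5,6,7]=20  [1,2,4,5,6,7]=6  [2,3,4,5,6,7]=15
  first=0(p) contributes 21
  first=1(s) contributes 35
|[w]| = 56

56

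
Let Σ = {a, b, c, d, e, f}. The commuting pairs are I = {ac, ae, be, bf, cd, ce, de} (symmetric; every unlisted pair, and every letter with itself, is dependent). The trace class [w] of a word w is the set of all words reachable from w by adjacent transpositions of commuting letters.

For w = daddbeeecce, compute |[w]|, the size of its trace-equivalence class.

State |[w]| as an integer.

330

0(d) covers ∅
1(a) covers 0:d
2(d) covers 1:a
3(d) covers 2:d
4(b) covers 3:d
5(e) covers ∅
6(e) covers 5:e
7(e) covers 6:e
8(c) covers 4:b
9(c) covers 8:c
10(e) covers 7:e
floor of heap: 0:d, 5:e
completions by unplaced set U, small U first (add the entries for U minus each lowest piece of U):
  |U|=1: {9}:1  {10}:1
  |U|=2: {7,10}:1  {8,9}:1  {9,10}:2
  |U|=3: {4,8,9}:1  {6,7,10}:1  {7,9,10}:3  {8,9,10}:3
  |U|=4: {3,4,8,9}:1  {4,8,9,10}:4  {5,6,7,10}:1  {6,7,9,10}:4  {7,8,9,10}:6
  |U|=5: {2,3,4,8,9}:1  {3,4,8,9,10}:5  {4,7,8,9,10}:10  {5,6,7,9,10}:5  {6,7,8,9,10}:10
  |U|=6: {1,2,3,4,8,9}:1  {2,3,4,8,9,10}:6  {3,4,7,8,9,10}:15  {4,6,7,8,9,10}:20  {5,6,7,8,9,10}:15
  |U|=7: {0,1,2,3,4,8,9}:1  {1,2,3,4,8,9,10}:7  {2,3,4,7,8,9,10}:21  {3,4,6,7,8,9,10}:35  {4,5,6,7,8,9,10}:35
  |U|=8: {0,1,2,3,4,8,9,10}:8  {1,2,3,4,7,8,9,10}:28  {2,3,4,6,7,8,9,10}:56  {3,4,5,6,7,8,9,10}:70
  |U|=9: {0,1,2,3,4,7,8,9,10}:36  {1,2,3,4,6,7,8,9,10}:84  {2,3,4,5,6,7,8,9,10}:126
  start at 0(d): 210
  start at 5(e): 120
sum over floor = 330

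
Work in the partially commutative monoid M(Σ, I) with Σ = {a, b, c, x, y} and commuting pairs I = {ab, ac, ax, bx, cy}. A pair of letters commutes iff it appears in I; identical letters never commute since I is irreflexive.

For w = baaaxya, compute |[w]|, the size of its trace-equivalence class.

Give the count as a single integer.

20

0(b) covers ∅
1(a) covers ∅
2(a) covers 1:a
3(a) covers 2:a
4(x) covers ∅
5(y) covers 0:b, 3:a, 4:x
6(a) covers 5:y
floor of heap: 0:b, 1:a, 4:x
completions by unplaced set U, small U first (add the entries for U minus each lowest piece of U):
  |U|=1: {6}:1
  |U|=2: {5,6}:1
  |U|=3: {0,5,6}:1  {3,5,6}:1  {4,5,6}:1
  |U|=4: {0,3,5,6}:2  {0,4,5,6}:2  {2,3,5,6}:1  {3,4,5,6}:2
  |U|=5: {0,2,3,5,6}:3  {0,3,4,5,6}:6  {1,2,3,5,6}:1  {2,3,4,5,6}:3
  start at 0(b): 4
  start at 1(a): 12
  start at 4(x): 4
sum over floor = 20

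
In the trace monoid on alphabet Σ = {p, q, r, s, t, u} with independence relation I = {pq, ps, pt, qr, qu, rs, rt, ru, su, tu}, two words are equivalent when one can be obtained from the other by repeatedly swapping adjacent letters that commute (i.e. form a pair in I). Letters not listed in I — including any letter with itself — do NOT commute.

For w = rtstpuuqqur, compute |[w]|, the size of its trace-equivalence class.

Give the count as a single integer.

1848

piece 0:r — minimal
piece 1:t — minimal
piece 2:s rests on {1:t}
piece 3:t rests on {2:s}
piece 4:p rests on {0:r}
piece 5:u rests on {4:p}
piece 6:u rests on {5:u}
piece 7:q rests on {3:t}
piece 8:q rests on {7:q}
piece 9:u rests on {6:u}
piece 10:r rests on {4:p}
minimal pieces: {0:r, 1:t}
ways to finish when only these pieces remain (= sum over removing one remaining piece with nothing left below it):
  1 left: {8}→1  {9}→1  {10}→1
  2 left: {6,9}→1  {7,8}→1  {8,9}→2  {8,10}→2  {9,10}→2
  3 left: {3,7,8}→1  {5,6,9}→1  {6,8,9}→3  {6,9,10}→3  {7,8,9}→3  {7,8,10}→3  {8,9,10}→6
  4 left: {2,3,7,8}→1  {3,7,8,9}→4  {3,7,8,10}→4  {5,6,8,9}→4  {5,6,9,10}→4  {6,7,8,9}→6  {6,8,9,10}→12  {7,8,9,10}→12
  5 left: {1,2,3,7,8}→1  {2,3,7,8,9}→5  {2,3,7,8,10}→5  {3,6,7,8,9}→10  {3,7,8,9,10}→20  {4,5,6,9,10}→4  {5,6,7,8,9}→10  {5,6,8,9,10}→20  {6,7,8,9,10}→30
  6 left: {0,4,5,6,9,10}→4  {1,2,3,7,8,9}→6  {1,2,3,7,8,10}→6  {2,3,6,7,8,9}→15  {2,3,7,8,9,10}→30  {3,5,6,7,8,9}→20  {3,6,7,8,9,10}→60  {4,5,6,8,9,10}→24  {5,6,7,8,9,10}→60
  7 left: {0,4,5,6,8,9,10}→28  {1,2,3,6,7,8,9}→21  {1,2,3,7,8,9,10}→42  {2,3,5,6,7,8,9}→35  {2,3,6,7,8,9,10}→105  {3,5,6,7,8,9,10}→140  {4,5,6,7,8,9,10}→84
  8 left: {0,4,5,6,7,8,9,10}→112  {1,2,3,5,6,7,8,9}→56  {1,2,3,6,7,8,9,10}→168  {2,3,5,6,7,8,9,10}→280  {3,4,5,6,7,8,9,10}→224
  9 left: {0,3,4,5,6,7,8,9,10}→336  {1,2,3,5,6,7,8,9,10}→504  {2,3,4,5,6,7,8,9,10}→504
  placing 0:r first → 1008 extensions
  placing 1:t first → 840 extensions
total linear extensions = 1848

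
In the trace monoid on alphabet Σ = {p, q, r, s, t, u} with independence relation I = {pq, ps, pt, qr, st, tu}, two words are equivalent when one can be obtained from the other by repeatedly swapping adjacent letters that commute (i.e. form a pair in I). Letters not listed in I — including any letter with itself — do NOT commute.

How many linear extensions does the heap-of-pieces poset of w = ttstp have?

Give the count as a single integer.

#0=t has no predecessor
#1=t depends on [0:t]
#2=s has no predecessor
#3=t depends on [1:t]
#4=p has no predecessor
sources: [0:t, 2:s, 4:p]
N(rest) = Σ N(rest − s) over sources s of rest; N(one piece) = 1:
  size 1 → [2]=1  [3]=1  [4]=1
  size 2 → [1,3]=1  [2,3]=2  [2,4]=2  [3,4]=2
  size 3 → [0,1,3]=1  [1,2,3]=3  [1,3,4]=3  [2,3,4]=6
  first=0(t) contributes 12
  first=2(s) contributes 4
  first=4(p) contributes 4
|[w]| = 20

20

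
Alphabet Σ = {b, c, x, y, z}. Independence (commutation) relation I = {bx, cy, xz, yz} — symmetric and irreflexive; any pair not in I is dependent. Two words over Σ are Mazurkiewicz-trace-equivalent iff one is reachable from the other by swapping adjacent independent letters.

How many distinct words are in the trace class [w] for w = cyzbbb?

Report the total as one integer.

3

0(c) covers ∅
1(y) covers ∅
2(z) covers 0:c
3(b) covers 1:y, 2:z
4(b) covers 3:b
5(b) covers 4:b
floor of heap: 0:c, 1:y
completions by unplaced set U, small U first (add the entries for U minus each lowest piece of U):
  |U|=1: {5}:1
  |U|=2: {4,5}:1
  |U|=3: {3,4,5}:1
  |U|=4: {1,3,4,5}:1  {2,3,4,5}:1
  start at 0(c): 2
  start at 1(y): 1
sum over floor = 3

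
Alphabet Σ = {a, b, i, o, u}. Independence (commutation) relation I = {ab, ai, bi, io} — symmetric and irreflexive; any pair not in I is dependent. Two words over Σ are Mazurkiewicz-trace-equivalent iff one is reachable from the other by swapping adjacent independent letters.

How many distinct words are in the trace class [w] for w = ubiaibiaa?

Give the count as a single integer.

0(u) covers ∅
1(b) covers 0:u
2(i) covers 0:u
3(a) covers 0:u
4(i) covers 2:i
5(b) covers 1:b
6(i) covers 4:i
7(a) covers 3:a
8(a) covers 7:a
floor of heap: 0:u
completions by unplaced set U, small U first (add the entries for U minus each lowest piece of U):
  |U|=1: {5}:1  {6}:1  {8}:1
  |U|=2: {1,5}:1  {4,6}:1  {5,6}:2  {5,8}:2  {6,8}:2  {7,8}:1
  |U|=3: {1,5,6}:3  {1,5,8}:3  {2,4,6}:1  {3,7,8}:1  {4,5,6}:3  {4,6,8}:3  {5,6,8}:6  {5,7,8}:3  {6,7,8}:3
  |U|=4: {1,4,5,6}:6  {1,5,6,8}:12  {1,5,7,8}:6  {2,4,5,6}:4  {2,4,6,8}:4  {3,5,7,8}:4  {3,6,7,8}:4  {4,5,6,8}:12  {4,6,7,8}:6  {5,6,7,8}:12
  |U|=5: {1,2,4,5,6}:10  {1,3,5,7,8}:10  {1,4,5,6,8}:30  {1,5,6,7,8}:30  {2,4,5,6,8}:20  {2,4,6,7,8}:10  {3,4,6,7,8}:10  {3,5,6,7,8}:20  {4,5,6,7,8}:30
  |U|=6: {1,2,4,5,6,8}:60  {1,3,5,6,7,8}:60  {1,4,5,6,7,8}:90  {2,3,4,6,7,8}:20  {2,4,5,6,7,8}:60  {3,4,5,6,7,8}:60
  |U|=7: {1,2,4,5,6,7,8}:210  {1,3,4,5,6,7,8}:210  {2,3,4,5,6,7,8}:140
  start at 0(u): 560

560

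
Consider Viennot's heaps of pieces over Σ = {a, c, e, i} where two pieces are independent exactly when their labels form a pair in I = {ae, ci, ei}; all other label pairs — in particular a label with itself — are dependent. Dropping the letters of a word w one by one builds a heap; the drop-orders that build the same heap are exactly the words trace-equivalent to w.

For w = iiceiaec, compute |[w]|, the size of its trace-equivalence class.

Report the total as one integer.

piece 0:i — minimal
piece 1:i rests on {0:i}
piece 2:c — minimal
piece 3:e rests on {2:c}
piece 4:i rests on {1:i}
piece 5:a rests on {2:c, 4:i}
piece 6:e rests on {3:e}
piece 7:c rests on {5:a, 6:e}
minimal pieces: {0:i, 2:c}
ways to finish when only these pieces remain (= sum over removing one remaining piece with nothing left below it):
  1 left: {7}→1
  2 left: {5,7}→1  {6,7}→1
  3 left: {3,6,7}→1  {4,5,7}→1  {5,6,7}→2
  4 left: {1,4,5,7}→1  {3,5,6,7}→3  {4,5,6,7}→3
  5 left: {0,1,4,5,7}→1  {1,4,5,6,7}→4  {2,3,5,6,7}→3  {3,4,5,6,7}→6
  6 left: {0,1,4,5,6,7}→5  {1,3,4,5,6,7}→10  {2,3,4,5,6,7}→9
  placing 0:i first → 19 extensions
  placing 2:c first → 15 extensions
total linear extensions = 34

34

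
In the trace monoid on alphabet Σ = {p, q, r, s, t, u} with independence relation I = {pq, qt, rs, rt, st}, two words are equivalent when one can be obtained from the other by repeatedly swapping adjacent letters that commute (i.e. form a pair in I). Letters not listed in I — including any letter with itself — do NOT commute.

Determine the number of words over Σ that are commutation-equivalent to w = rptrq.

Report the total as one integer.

piece 0:r — minimal
piece 1:p rests on {0:r}
piece 2:t rests on {1:p}
piece 3:r rests on {1:p}
piece 4:q rests on {3:r}
minimal pieces: {0:r}
ways to finish when only these pieces remain (= sum over removing one remaining piece with nothing left below it):
  1 left: {2}→1  {4}→1
  2 left: {2,4}→2  {3,4}→1
  3 left: {2,3,4}→3
  placing 0:r first → 3 extensions

3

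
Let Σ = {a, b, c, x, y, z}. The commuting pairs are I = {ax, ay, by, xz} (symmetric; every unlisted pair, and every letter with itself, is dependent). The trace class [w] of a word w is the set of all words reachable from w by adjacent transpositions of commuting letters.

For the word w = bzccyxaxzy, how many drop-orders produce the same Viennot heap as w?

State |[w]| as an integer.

#0=b has no predecessor
#1=z depends on [0:b]
#2=c depends on [1:z]
#3=c depends on [2:c]
#4=y depends on [3:c]
#5=x depends on [4:y]
#6=a depends on [3:c]
#7=x depends on [5:x]
#8=z depends on [4:y, 6:a]
#9=y depends on [7:x, 8:z]
sources: [0:b]
N(rest) = Σ N(rest − s) over sources s of rest; N(one piece) = 1:
  size 1 → [9]=1
  size 2 → [7,9]=1  [8,9]=1
  size 3 → [5,7,9]=1  [6,8,9]=1  [7,8,9]=2
  size 4 → [5,7,8,9]=3  [6,7,8,9]=3
  size 5 → [4,5,7,8,9]=3  [5,6,7,8,9]=6
  size 6 → [4,5,6,7,8,9]=9
  size 7 → [3,4,5,6,7,8,9]=9
  size 8 → [2,3,4,5,6,7,8,9]=9
  first=0(b) contributes 9

9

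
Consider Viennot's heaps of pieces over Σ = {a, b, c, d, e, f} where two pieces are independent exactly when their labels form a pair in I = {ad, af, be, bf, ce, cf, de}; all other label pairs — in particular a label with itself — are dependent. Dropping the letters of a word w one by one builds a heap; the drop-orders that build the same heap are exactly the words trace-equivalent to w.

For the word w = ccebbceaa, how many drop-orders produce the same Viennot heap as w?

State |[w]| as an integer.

21

#0=c has no predecessor
#1=c depends on [0:c]
#2=e has no predecessor
#3=b depends on [1:c]
#4=b depends on [3:b]
#5=c depends on [4:b]
#6=e depends on [2:e]
#7=a depends on [5:c, 6:e]
#8=a depends on [7:a]
sources: [0:c, 2:e]
N(rest) = Σ N(rest − s) over sources s of rest; N(one piece) = 1:
  size 1 → [8]=1
  size 2 → [7,8]=1
  size 3 → [5,7,8]=1  [6,7,8]=1
  size 4 → [2,6,7,8]=1  [4,5,7,8]=1  [5,6,7,8]=2
  size 5 → [2,5,6,7,8]=3  [3,4,5,7,8]=1  [4,5,6,7,8]=3
  size 6 → [1,3,4,5,7,8]=1  [2,4,5,6,7,8]=6  [3,4,5,6,7,8]=4
  size 7 → [0,1,3,4,5,7,8]=1  [1,3,4,5,6,7,8]=5  [2,3,4,5,6,7,8]=10
  first=0(c) contributes 15
  first=2(e) contributes 6
|[w]| = 21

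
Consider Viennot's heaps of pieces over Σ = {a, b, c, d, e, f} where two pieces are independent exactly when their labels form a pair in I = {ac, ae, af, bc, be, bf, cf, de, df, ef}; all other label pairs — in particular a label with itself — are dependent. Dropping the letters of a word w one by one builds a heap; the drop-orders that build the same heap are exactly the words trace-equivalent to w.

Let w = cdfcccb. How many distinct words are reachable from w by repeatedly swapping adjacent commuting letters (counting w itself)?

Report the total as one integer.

28

#0=c has no predecessor
#1=d depends on [0:c]
#2=f has no predecessor
#3=c depends on [1:d]
#4=c depends on [3:c]
#5=c depends on [4:c]
#6=b depends on [1:d]
sources: [0:c, 2:f]
N(rest) = Σ N(rest − s) over sources s of rest; N(one piece) = 1:
  size 1 → [2]=1  [5]=1  [6]=1
  size 2 → [2,5]=2  [2,6]=2  [4,5]=1  [5,6]=2
  size 3 → [2,4,5]=3  [2,5,6]=6  [3,4,5]=1  [4,5,6]=3
  size 4 → [2,3,4,5]=4  [2,4,5,6]=12  [3,4,5,6]=4
  size 5 → [1,3,4,5,6]=4  [2,3,4,5,6]=20
  first=0(c) contributes 24
  first=2(f) contributes 4
|[w]| = 28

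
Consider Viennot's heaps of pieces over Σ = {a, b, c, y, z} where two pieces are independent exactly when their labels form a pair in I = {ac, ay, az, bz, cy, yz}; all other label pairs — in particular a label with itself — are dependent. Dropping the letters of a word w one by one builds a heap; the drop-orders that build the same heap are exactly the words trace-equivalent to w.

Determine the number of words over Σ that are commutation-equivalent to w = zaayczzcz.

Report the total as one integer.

252

piece 0:z — minimal
piece 1:a — minimal
piece 2:a rests on {1:a}
piece 3:y — minimal
piece 4:c rests on {0:z}
piece 5:z rests on {4:c}
piece 6:z rests on {5:z}
piece 7:c rests on {6:z}
piece 8:z rests on {7:c}
minimal pieces: {0:z, 1:a, 3:y}
ways to finish when only these pieces remain (= sum over removing one remaining piece with nothing left below it):
  1 left: {2}→1  {3}→1  {8}→1
  2 left: {1,2}→1  {2,3}→2  {2,8}→2  {3,8}→2  {7,8}→1
  3 left: {1,2,3}→3  {1,2,8}→3  {2,3,8}→6  {2,7,8}→3  {3,7,8}→3  {6,7,8}→1
  4 left: {1,2,3,8}→12  {1,2,7,8}→6  {2,3,7,8}→12  {2,6,7,8}→4  {3,6,7,8}→4  {5,6,7,8}→1
  5 left: {1,2,3,7,8}→30  {1,2,6,7,8}→10  {2,3,6,7,8}→20  {2,5,6,7,8}→5  {3,5,6,7,8}→5  {4,5,6,7,8}→1
  6 left: {0,4,5,6,7,8}→1  {1,2,3,6,7,8}→60  {1,2,5,6,7,8}→15  {2,3,5,6,7,8}→30  {2,4,5,6,7,8}→6  {3,4,5,6,7,8}→6
  7 left: {0,2,4,5,6,7,8}→7  {0,3,4,5,6,7,8}→7  {1,2,3,5,6,7,8}→105  {1,2,4,5,6,7,8}→21  {2,3,4,5,6,7,8}→42
  placing 0:z first → 168 extensions
  placing 1:a first → 56 extensions
  placing 3:y first → 28 extensions
total linear extensions = 252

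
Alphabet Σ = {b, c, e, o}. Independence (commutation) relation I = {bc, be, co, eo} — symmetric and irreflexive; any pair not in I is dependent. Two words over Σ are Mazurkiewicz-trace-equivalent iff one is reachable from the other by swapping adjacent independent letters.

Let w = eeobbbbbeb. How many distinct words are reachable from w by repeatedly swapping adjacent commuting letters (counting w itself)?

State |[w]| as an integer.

120

0(e) covers ∅
1(e) covers 0:e
2(o) covers ∅
3(b) covers 2:o
4(b) covers 3:b
5(b) covers 4:b
6(b) covers 5:b
7(b) covers 6:b
8(e) covers 1:e
9(b) covers 7:b
floor of heap: 0:e, 2:o
completions by unplaced set U, small U first (add the entries for U minus each lowest piece of U):
  |U|=1: {8}:1  {9}:1
  |U|=2: {1,8}:1  {7,9}:1  {8,9}:2
  |U|=3: {0,1,8}:1  {1,8,9}:3  {6,7,9}:1  {7,8,9}:3
  |U|=4: {0,1,8,9}:4  {1,7,8,9}:6  {5,6,7,9}:1  {6,7,8,9}:4
  |U|=5: {0,1,7,8,9}:10  {1,6,7,8,9}:10  {4,5,6,7,9}:1  {5,6,7,8,9}:5
  |U|=6: {0,1,6,7,8,9}:20  {1,5,6,7,8,9}:15  {3,4,5,6,7,9}:1  {4,5,6,7,8,9}:6
  |U|=7: {0,1,5,6,7,8,9}:35  {1,4,5,6,7,8,9}:21  {2,3,4,5,6,7,9}:1  {3,4,5,6,7,8,9}:7
  |U|=8: {0,1,4,5,6,7,8,9}:56  {1,3,4,5,6,7,8,9}:28  {2,3,4,5,6,7,8,9}:8
  start at 0(e): 36
  start at 2(o): 84
sum over floor = 120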